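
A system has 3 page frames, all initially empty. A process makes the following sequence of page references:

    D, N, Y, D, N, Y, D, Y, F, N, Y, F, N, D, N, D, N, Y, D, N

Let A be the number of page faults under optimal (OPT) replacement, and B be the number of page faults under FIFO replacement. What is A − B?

-2

Under OPT: F F F . . . . . F . . . . F . . . . . . → 5 faults.
Under FIFO: F F F . . . . . F . . . . F F . . F . . → 7 faults.
A − B = 5 − 7 = -2.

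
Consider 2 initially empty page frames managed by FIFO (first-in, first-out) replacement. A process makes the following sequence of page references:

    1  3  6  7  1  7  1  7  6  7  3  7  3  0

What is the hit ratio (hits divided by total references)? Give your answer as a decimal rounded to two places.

1: fault, frames (1)
3: fault, frames (1 3)
6: fault, evict 1, frames (3 6)
7: fault, evict 3, frames (6 7)
1: fault, evict 6, frames (7 1)
7: hit
1: hit
7: hit
6: fault, evict 7, frames (1 6)
7: fault, evict 1, frames (6 7)
3: fault, evict 6, frames (7 3)
7: hit
3: hit
0: fault, evict 7, frames (3 0)
Hits: 5 of 14 references → 5/14 = 0.3571.

0.36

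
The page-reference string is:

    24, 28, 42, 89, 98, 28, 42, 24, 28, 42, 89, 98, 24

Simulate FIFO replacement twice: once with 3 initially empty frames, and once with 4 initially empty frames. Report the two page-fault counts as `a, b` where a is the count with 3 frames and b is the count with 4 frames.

3 frames: F F F F F F F F . . F F . → 10 faults.
4 frames: F F F F F . . F F F F F F → 11 faults.
11 > 10: adding a frame increased faults — Belady's anomaly.

10, 11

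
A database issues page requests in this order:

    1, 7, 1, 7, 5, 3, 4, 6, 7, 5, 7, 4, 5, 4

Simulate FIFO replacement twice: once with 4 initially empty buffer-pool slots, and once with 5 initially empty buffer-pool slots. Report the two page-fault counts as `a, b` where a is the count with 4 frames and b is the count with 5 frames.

8, 6

4 frames: F F . . F F F F F F . . . . → 8 faults.
5 frames: F F . . F F F F . . . . . . → 6 faults.
6 < 8: adding a frame reduced faults, as is typical.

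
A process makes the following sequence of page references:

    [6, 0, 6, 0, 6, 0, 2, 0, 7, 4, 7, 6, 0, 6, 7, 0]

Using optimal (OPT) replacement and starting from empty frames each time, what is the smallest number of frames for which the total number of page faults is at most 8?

f=1: 16 faults
f=2: 8 faults
f=3: 6 faults
f=4: 5 faults
f=5: 5 faults
Smallest f with faults ≤ 8 is 2.

2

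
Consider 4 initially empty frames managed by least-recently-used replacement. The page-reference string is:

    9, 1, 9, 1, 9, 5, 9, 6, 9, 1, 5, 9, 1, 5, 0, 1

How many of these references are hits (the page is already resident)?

9 → fault, frames [9]
1 → fault, frames [9, 1]
9 → hit
1 → hit
9 → hit
5 → fault, frames [1, 9, 5]
9 → hit
6 → fault, frames [1, 5, 9, 6]
9 → hit
1 → hit
5 → hit
9 → hit
1 → hit
5 → hit
0 → fault, evict 6, frames [9, 1, 5, 0]
1 → hit
Hits: 11.

11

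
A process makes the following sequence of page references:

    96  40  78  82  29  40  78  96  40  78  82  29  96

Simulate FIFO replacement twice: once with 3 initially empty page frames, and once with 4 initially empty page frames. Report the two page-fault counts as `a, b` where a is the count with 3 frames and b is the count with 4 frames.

10, 11

3 frames: F F F F F F F F . . F F . → 10 faults.
4 frames: F F F F F . . F F F F F F → 11 faults.
11 > 10: adding a frame increased faults — Belady's anomaly.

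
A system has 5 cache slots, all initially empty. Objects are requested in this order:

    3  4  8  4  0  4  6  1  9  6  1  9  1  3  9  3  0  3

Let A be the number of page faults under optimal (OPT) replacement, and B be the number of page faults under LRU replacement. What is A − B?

Under OPT: F F F . F . F F F . . . . . . . . . → 7 faults.
Under LRU: F F F . F . F F F . . . . F . . F . → 9 faults.
A − B = 7 − 9 = -2.

-2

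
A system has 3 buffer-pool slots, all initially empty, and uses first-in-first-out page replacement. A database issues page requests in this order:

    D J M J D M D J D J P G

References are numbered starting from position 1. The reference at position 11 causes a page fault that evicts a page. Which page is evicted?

D

pos 1: D: miss, frames {D}
pos 2: J: miss, frames {D,J}
pos 3: M: miss, frames {D,J,M}
pos 4: J: hit
pos 5: D: hit
pos 6: M: hit
pos 7: D: hit
pos 8: J: hit
pos 9: D: hit
pos 10: J: hit
pos 11: P: miss, evict D, frames {J,M,P}
At position 11, page D is evicted.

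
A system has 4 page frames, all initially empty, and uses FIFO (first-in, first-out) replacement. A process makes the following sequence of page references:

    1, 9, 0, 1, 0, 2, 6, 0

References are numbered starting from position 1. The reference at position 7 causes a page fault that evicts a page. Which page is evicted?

1

pos 1: 1: miss, frames [1]
pos 2: 9: miss, frames [1, 9]
pos 3: 0: miss, frames [1, 9, 0]
pos 4: 1: hit
pos 5: 0: hit
pos 6: 2: miss, frames [1, 9, 0, 2]
pos 7: 6: miss, evict 1, frames [9, 0, 2, 6]
At position 7, page 1 is evicted.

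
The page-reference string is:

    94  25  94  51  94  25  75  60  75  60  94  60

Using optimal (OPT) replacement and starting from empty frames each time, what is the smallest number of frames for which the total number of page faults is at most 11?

f=1: 12 faults
f=2: 7 faults
f=3: 5 faults
f=4: 5 faults
f=5: 5 faults
Smallest f with faults ≤ 11 is 2.

2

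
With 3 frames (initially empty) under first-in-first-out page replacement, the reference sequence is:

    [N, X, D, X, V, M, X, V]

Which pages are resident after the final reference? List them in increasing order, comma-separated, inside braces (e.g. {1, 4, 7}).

N -> fault, frames (N)
X -> fault, frames (N X)
D -> fault, frames (N X D)
X -> hit
V -> fault, evict N, frames (X D V)
M -> fault, evict X, frames (D V M)
X -> fault, evict D, frames (V M X)
V -> hit

{M, V, X}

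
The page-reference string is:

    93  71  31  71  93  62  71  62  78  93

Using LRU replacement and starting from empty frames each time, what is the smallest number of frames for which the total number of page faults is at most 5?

4

f=1: 10 faults
f=2: 8 faults
f=3: 6 faults
f=4: 5 faults
f=5: 5 faults
Smallest f with faults ≤ 5 is 4.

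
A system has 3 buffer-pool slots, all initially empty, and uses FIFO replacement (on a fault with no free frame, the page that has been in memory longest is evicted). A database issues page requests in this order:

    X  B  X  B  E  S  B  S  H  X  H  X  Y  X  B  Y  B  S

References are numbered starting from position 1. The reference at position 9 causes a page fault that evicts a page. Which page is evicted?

pos 1: X -> fault, frames [X]
pos 2: B -> fault, frames [X, B]
pos 3: X -> hit
pos 4: B -> hit
pos 5: E -> fault, frames [X, B, E]
pos 6: S -> fault, evict X, frames [B, E, S]
pos 7: B -> hit
pos 8: S -> hit
pos 9: H -> fault, evict B, frames [E, S, H]
At position 9, page B is evicted.

B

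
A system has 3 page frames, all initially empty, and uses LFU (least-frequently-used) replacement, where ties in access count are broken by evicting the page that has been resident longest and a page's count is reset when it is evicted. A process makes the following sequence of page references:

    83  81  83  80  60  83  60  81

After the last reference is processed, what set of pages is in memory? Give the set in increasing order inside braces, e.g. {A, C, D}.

83: miss, frames (83)
81: miss, frames (83 81)
83: hit
80: miss, frames (83 81 80)
60: miss, evict 81, frames (83 80 60)
83: hit
60: hit
81: miss, evict 80, frames (83 60 81)

{60, 81, 83}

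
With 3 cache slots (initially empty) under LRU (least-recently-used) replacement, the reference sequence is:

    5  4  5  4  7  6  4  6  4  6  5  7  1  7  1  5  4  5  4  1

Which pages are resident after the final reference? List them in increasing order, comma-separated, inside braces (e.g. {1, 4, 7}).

{1, 4, 5}

5: miss, frames [5]
4: miss, frames [5, 4]
5: hit
4: hit
7: miss, frames [5, 4, 7]
6: miss, evict 5, frames [4, 7, 6]
4: hit
6: hit
4: hit
6: hit
5: miss, evict 7, frames [4, 6, 5]
7: miss, evict 4, frames [6, 5, 7]
1: miss, evict 6, frames [5, 7, 1]
7: hit
1: hit
5: hit
4: miss, evict 7, frames [1, 5, 4]
5: hit
4: hit
1: hit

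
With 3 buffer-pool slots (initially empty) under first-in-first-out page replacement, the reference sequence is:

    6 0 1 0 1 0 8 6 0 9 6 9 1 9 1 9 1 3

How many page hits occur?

6: miss, frames {6}
0: miss, frames {6,0}
1: miss, frames {6,0,1}
0: hit
1: hit
0: hit
8: miss, evict 6, frames {0,1,8}
6: miss, evict 0, frames {1,8,6}
0: miss, evict 1, frames {8,6,0}
9: miss, evict 8, frames {6,0,9}
6: hit
9: hit
1: miss, evict 6, frames {0,9,1}
9: hit
1: hit
9: hit
1: hit
3: miss, evict 0, frames {9,1,3}
Hits: 9.

9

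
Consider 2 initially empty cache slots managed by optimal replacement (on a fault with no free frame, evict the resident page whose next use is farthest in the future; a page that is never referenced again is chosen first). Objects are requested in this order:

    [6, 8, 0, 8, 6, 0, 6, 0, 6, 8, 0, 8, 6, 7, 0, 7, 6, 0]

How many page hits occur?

6 -> fault, frames {6}
8 -> fault, frames {6,8}
0 -> fault, evict 6, frames {8,0}
8 -> hit
6 -> fault, evict 8, frames {0,6}
0 -> hit
6 -> hit
0 -> hit
6 -> hit
8 -> fault, evict 6, frames {0,8}
0 -> hit
8 -> hit
6 -> fault, evict 8, frames {0,6}
7 -> fault, evict 6, frames {0,7}
0 -> hit
7 -> hit
6 -> fault, evict 7, frames {0,6}
0 -> hit
Hits: 10.

10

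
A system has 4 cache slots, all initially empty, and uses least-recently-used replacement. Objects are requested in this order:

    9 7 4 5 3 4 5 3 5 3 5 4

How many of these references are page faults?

5

9: miss, frames (9)
7: miss, frames (9 7)
4: miss, frames (9 7 4)
5: miss, frames (9 7 4 5)
3: miss, evict 9, frames (7 4 5 3)
4: hit
5: hit
3: hit
5: hit
3: hit
5: hit
4: hit
Page faults: 5.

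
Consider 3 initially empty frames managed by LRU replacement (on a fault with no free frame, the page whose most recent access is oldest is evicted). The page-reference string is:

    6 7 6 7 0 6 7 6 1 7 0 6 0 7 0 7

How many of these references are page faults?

6: miss, frames [6]
7: miss, frames [6, 7]
6: hit
7: hit
0: miss, frames [6, 7, 0]
6: hit
7: hit
6: hit
1: miss, evict 0, frames [7, 6, 1]
7: hit
0: miss, evict 6, frames [1, 7, 0]
6: miss, evict 1, frames [7, 0, 6]
0: hit
7: hit
0: hit
7: hit
Page faults: 6.

6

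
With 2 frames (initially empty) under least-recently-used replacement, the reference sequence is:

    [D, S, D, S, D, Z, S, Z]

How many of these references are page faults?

4

D → miss, frames {D}
S → miss, frames {D,S}
D → hit
S → hit
D → hit
Z → miss, evict S, frames {D,Z}
S → miss, evict D, frames {Z,S}
Z → hit
Page faults: 4.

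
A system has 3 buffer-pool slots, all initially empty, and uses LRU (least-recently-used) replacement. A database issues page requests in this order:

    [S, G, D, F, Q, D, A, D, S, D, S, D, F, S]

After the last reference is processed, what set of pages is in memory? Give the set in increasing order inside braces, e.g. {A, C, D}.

{D, F, S}

S → miss, frames (S)
G → miss, frames (S G)
D → miss, frames (S G D)
F → miss, evict S, frames (G D F)
Q → miss, evict G, frames (D F Q)
D → hit
A → miss, evict F, frames (Q D A)
D → hit
S → miss, evict Q, frames (A D S)
D → hit
S → hit
D → hit
F → miss, evict A, frames (S D F)
S → hit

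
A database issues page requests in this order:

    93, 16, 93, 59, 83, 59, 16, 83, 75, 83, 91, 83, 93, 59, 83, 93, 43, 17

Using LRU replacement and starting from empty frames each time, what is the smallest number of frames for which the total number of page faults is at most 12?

3

f=1: 18 faults
f=2: 14 faults
f=3: 11 faults
f=4: 10 faults
f=5: 10 faults
f=6: 8 faults
f=7: 8 faults
f=8: 8 faults
Smallest f with faults ≤ 12 is 3.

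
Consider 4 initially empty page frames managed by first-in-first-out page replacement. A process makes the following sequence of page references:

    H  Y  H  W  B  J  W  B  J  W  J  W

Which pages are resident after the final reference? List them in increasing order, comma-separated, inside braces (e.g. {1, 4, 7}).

H → miss, frames (H)
Y → miss, frames (H Y)
H → hit
W → miss, frames (H Y W)
B → miss, frames (H Y W B)
J → miss, evict H, frames (Y W B J)
W → hit
B → hit
J → hit
W → hit
J → hit
W → hit

{B, J, W, Y}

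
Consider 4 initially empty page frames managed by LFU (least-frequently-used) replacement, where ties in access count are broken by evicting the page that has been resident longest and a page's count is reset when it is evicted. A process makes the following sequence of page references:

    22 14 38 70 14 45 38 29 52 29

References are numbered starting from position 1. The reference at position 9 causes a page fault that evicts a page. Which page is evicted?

45

pos 1: 22: miss, frames {22}
pos 2: 14: miss, frames {22,14}
pos 3: 38: miss, frames {22,14,38}
pos 4: 70: miss, frames {22,14,38,70}
pos 5: 14: hit
pos 6: 45: miss, evict 22, frames {14,38,70,45}
pos 7: 38: hit
pos 8: 29: miss, evict 70, frames {14,38,45,29}
pos 9: 52: miss, evict 45, frames {14,38,29,52}
At position 9, page 45 is evicted.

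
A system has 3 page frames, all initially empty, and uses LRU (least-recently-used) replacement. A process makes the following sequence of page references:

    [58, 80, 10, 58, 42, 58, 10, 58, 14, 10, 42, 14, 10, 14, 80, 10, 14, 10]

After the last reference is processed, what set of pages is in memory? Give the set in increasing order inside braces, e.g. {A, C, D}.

{10, 14, 80}

58: fault, frames {58}
80: fault, frames {58,80}
10: fault, frames {58,80,10}
58: hit
42: fault, evict 80, frames {10,58,42}
58: hit
10: hit
58: hit
14: fault, evict 42, frames {10,58,14}
10: hit
42: fault, evict 58, frames {14,10,42}
14: hit
10: hit
14: hit
80: fault, evict 42, frames {10,14,80}
10: hit
14: hit
10: hit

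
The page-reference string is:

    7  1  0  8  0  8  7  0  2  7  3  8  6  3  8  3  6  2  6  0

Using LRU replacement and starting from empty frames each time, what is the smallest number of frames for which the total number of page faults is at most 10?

4

f=1: 20 faults
f=2: 16 faults
f=3: 11 faults
f=4: 10 faults
f=5: 8 faults
f=6: 7 faults
f=7: 7 faults
Smallest f with faults ≤ 10 is 4.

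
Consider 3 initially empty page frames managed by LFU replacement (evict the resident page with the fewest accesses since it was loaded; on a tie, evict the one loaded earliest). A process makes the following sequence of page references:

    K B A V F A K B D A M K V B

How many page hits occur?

2

K -> miss, frames {K}
B -> miss, frames {K,B}
A -> miss, frames {K,B,A}
V -> miss, evict K, frames {B,A,V}
F -> miss, evict B, frames {A,V,F}
A -> hit
K -> miss, evict V, frames {A,F,K}
B -> miss, evict F, frames {A,K,B}
D -> miss, evict K, frames {A,B,D}
A -> hit
M -> miss, evict B, frames {A,D,M}
K -> miss, evict D, frames {A,M,K}
V -> miss, evict M, frames {A,K,V}
B -> miss, evict K, frames {A,V,B}
Hits: 2.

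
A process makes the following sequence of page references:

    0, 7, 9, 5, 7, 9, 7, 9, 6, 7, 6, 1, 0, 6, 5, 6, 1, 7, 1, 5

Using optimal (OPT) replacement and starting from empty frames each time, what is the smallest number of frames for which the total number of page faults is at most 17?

2

f=1: 20 faults
f=2: 12 faults
f=3: 9 faults
f=4: 7 faults
f=5: 6 faults
f=6: 6 faults
Smallest f with faults ≤ 17 is 2.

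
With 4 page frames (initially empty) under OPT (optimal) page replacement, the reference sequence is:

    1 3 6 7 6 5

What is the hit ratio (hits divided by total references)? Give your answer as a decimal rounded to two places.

1: fault, frames [1]
3: fault, frames [1, 3]
6: fault, frames [1, 3, 6]
7: fault, frames [1, 3, 6, 7]
6: hit
5: fault, evict 7, frames [1, 3, 6, 5]
Hits: 1 of 6 references → 1/6 = 0.1667.

0.17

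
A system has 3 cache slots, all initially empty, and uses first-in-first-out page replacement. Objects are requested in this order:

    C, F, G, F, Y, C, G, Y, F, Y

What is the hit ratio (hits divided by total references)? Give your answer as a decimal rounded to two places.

C → miss, frames (C)
F → miss, frames (C F)
G → miss, frames (C F G)
F → hit
Y → miss, evict C, frames (F G Y)
C → miss, evict F, frames (G Y C)
G → hit
Y → hit
F → miss, evict G, frames (Y C F)
Y → hit
Hits: 4 of 10 references → 4/10 = 0.4000.

0.40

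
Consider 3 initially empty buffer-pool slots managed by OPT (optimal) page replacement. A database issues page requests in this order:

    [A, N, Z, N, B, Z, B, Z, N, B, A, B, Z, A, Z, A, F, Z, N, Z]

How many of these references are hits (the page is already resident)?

A → fault, frames (A)
N → fault, frames (A N)
Z → fault, frames (A N Z)
N → hit
B → fault, evict A, frames (N Z B)
Z → hit
B → hit
Z → hit
N → hit
B → hit
A → fault, evict N, frames (Z B A)
B → hit
Z → hit
A → hit
Z → hit
A → hit
F → fault, evict A, frames (Z B F)
Z → hit
N → fault, evict F, frames (Z B N)
Z → hit
Hits: 13.

13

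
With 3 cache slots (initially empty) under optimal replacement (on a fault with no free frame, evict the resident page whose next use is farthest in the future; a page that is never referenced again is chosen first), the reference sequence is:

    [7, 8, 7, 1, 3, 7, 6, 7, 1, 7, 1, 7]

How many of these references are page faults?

5

7 → miss, frames (7)
8 → miss, frames (7 8)
7 → hit
1 → miss, frames (7 8 1)
3 → miss, evict 8, frames (7 1 3)
7 → hit
6 → miss, evict 3, frames (7 1 6)
7 → hit
1 → hit
7 → hit
1 → hit
7 → hit
Page faults: 5.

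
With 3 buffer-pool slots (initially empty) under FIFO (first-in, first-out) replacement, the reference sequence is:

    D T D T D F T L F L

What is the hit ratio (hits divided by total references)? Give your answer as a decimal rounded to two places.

0.60

D -> fault, frames [D]
T -> fault, frames [D, T]
D -> hit
T -> hit
D -> hit
F -> fault, frames [D, T, F]
T -> hit
L -> fault, evict D, frames [T, F, L]
F -> hit
L -> hit
Hits: 6 of 10 references → 6/10 = 0.6000.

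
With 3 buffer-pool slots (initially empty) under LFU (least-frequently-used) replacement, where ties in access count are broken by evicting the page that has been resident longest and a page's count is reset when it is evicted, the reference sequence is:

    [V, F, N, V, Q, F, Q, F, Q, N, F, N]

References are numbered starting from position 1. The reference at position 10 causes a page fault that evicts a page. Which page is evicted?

V

pos 1: V → miss, frames (V)
pos 2: F → miss, frames (V F)
pos 3: N → miss, frames (V F N)
pos 4: V → hit
pos 5: Q → miss, evict F, frames (V N Q)
pos 6: F → miss, evict N, frames (V Q F)
pos 7: Q → hit
pos 8: F → hit
pos 9: Q → hit
pos 10: N → miss, evict V, frames (Q F N)
At position 10, page V is evicted.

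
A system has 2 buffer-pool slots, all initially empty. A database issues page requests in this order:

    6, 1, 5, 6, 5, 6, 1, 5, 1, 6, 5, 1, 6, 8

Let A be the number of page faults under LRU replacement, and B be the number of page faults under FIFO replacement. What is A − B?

Under LRU: F F F F . . F F . F F F F F → 11 faults.
Under FIFO: F F F F . . F F . F . F . F → 9 faults.
A − B = 11 − 9 = 2.

2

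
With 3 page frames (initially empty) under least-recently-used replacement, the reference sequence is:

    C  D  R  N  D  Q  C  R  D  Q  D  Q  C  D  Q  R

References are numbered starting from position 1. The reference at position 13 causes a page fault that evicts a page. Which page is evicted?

R

pos 1: C → fault, frames (C)
pos 2: D → fault, frames (C D)
pos 3: R → fault, frames (C D R)
pos 4: N → fault, evict C, frames (D R N)
pos 5: D → hit
pos 6: Q → fault, evict R, frames (N D Q)
pos 7: C → fault, evict N, frames (D Q C)
pos 8: R → fault, evict D, frames (Q C R)
pos 9: D → fault, evict Q, frames (C R D)
pos 10: Q → fault, evict C, frames (R D Q)
pos 11: D → hit
pos 12: Q → hit
pos 13: C → fault, evict R, frames (D Q C)
At position 13, page R is evicted.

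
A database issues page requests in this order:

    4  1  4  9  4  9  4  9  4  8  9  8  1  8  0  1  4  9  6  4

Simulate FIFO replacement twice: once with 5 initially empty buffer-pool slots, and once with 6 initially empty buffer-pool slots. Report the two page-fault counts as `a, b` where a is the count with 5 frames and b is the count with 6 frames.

5 frames: F F . F . . . . . F . . . . F . . . F F → 7 faults.
6 frames: F F . F . . . . . F . . . . F . . . F . → 6 faults.
6 < 7: adding a frame reduced faults, as is typical.

7, 6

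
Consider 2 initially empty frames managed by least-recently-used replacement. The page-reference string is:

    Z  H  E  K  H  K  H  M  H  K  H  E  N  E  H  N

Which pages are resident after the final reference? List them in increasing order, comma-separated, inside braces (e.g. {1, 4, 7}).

{H, N}

Z -> fault, frames {Z}
H -> fault, frames {Z,H}
E -> fault, evict Z, frames {H,E}
K -> fault, evict H, frames {E,K}
H -> fault, evict E, frames {K,H}
K -> hit
H -> hit
M -> fault, evict K, frames {H,M}
H -> hit
K -> fault, evict M, frames {H,K}
H -> hit
E -> fault, evict K, frames {H,E}
N -> fault, evict H, frames {E,N}
E -> hit
H -> fault, evict N, frames {E,H}
N -> fault, evict E, frames {H,N}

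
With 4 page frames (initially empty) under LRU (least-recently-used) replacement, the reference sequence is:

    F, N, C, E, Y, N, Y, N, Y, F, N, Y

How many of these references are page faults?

F → miss, frames {F}
N → miss, frames {F,N}
C → miss, frames {F,N,C}
E → miss, frames {F,N,C,E}
Y → miss, evict F, frames {N,C,E,Y}
N → hit
Y → hit
N → hit
Y → hit
F → miss, evict C, frames {E,N,Y,F}
N → hit
Y → hit
Page faults: 6.

6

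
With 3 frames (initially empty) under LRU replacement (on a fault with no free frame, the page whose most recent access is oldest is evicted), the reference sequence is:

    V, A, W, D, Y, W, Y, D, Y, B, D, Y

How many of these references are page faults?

6

V: fault, frames (V)
A: fault, frames (V A)
W: fault, frames (V A W)
D: fault, evict V, frames (A W D)
Y: fault, evict A, frames (W D Y)
W: hit
Y: hit
D: hit
Y: hit
B: fault, evict W, frames (D Y B)
D: hit
Y: hit
Page faults: 6.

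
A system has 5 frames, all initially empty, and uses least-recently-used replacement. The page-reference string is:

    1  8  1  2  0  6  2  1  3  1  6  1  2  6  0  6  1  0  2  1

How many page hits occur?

14

1: miss, frames [1]
8: miss, frames [1, 8]
1: hit
2: miss, frames [8, 1, 2]
0: miss, frames [8, 1, 2, 0]
6: miss, frames [8, 1, 2, 0, 6]
2: hit
1: hit
3: miss, evict 8, frames [0, 6, 2, 1, 3]
1: hit
6: hit
1: hit
2: hit
6: hit
0: hit
6: hit
1: hit
0: hit
2: hit
1: hit
Hits: 14.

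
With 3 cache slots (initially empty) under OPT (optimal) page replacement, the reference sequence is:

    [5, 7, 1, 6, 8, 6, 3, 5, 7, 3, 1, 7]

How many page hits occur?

4

5 -> miss, frames {5}
7 -> miss, frames {5,7}
1 -> miss, frames {5,7,1}
6 -> miss, evict 1, frames {5,7,6}
8 -> miss, evict 7, frames {5,6,8}
6 -> hit
3 -> miss, evict 8, frames {5,6,3}
5 -> hit
7 -> miss, evict 6, frames {5,3,7}
3 -> hit
1 -> miss, evict 3, frames {5,7,1}
7 -> hit
Hits: 4.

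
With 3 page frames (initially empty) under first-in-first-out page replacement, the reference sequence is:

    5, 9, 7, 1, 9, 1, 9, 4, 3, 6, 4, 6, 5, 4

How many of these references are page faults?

9

5 -> miss, frames [5]
9 -> miss, frames [5, 9]
7 -> miss, frames [5, 9, 7]
1 -> miss, evict 5, frames [9, 7, 1]
9 -> hit
1 -> hit
9 -> hit
4 -> miss, evict 9, frames [7, 1, 4]
3 -> miss, evict 7, frames [1, 4, 3]
6 -> miss, evict 1, frames [4, 3, 6]
4 -> hit
6 -> hit
5 -> miss, evict 4, frames [3, 6, 5]
4 -> miss, evict 3, frames [6, 5, 4]
Page faults: 9.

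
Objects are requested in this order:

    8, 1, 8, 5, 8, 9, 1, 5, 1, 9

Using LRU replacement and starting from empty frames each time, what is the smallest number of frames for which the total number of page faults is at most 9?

2

f=1: 10 faults
f=2: 7 faults
f=3: 6 faults
f=4: 4 faults
Smallest f with faults ≤ 9 is 2.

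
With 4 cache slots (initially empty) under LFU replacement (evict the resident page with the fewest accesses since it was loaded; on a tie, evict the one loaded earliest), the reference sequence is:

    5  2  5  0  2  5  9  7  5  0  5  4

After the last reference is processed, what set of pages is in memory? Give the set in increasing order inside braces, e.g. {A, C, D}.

5 -> fault, frames (5)
2 -> fault, frames (5 2)
5 -> hit
0 -> fault, frames (5 2 0)
2 -> hit
5 -> hit
9 -> fault, frames (5 2 0 9)
7 -> fault, evict 0, frames (5 2 9 7)
5 -> hit
0 -> fault, evict 9, frames (5 2 7 0)
5 -> hit
4 -> fault, evict 7, frames (5 2 0 4)

{0, 2, 4, 5}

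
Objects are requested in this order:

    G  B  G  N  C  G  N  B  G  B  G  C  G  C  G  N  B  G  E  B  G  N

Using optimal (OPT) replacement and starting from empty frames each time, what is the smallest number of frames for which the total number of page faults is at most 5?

f=1: 22 faults
f=2: 12 faults
f=3: 8 faults
f=4: 5 faults
f=5: 5 faults
Smallest f with faults ≤ 5 is 4.

4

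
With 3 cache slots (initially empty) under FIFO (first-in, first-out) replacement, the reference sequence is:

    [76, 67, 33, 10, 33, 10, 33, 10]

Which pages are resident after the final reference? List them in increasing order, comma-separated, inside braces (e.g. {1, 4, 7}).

{10, 33, 67}

76: miss, frames {76}
67: miss, frames {76,67}
33: miss, frames {76,67,33}
10: miss, evict 76, frames {67,33,10}
33: hit
10: hit
33: hit
10: hit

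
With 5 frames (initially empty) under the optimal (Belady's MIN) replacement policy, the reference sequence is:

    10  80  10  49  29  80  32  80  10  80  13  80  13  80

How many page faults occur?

6

10: miss, frames [10]
80: miss, frames [10, 80]
10: hit
49: miss, frames [10, 80, 49]
29: miss, frames [10, 80, 49, 29]
80: hit
32: miss, frames [10, 80, 49, 29, 32]
80: hit
10: hit
80: hit
13: miss, evict 32, frames [10, 80, 49, 29, 13]
80: hit
13: hit
80: hit
Page faults: 6.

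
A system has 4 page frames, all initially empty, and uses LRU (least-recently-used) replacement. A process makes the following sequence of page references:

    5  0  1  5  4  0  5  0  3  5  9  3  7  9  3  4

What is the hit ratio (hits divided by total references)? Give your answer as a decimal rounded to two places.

5: fault, frames (5)
0: fault, frames (5 0)
1: fault, frames (5 0 1)
5: hit
4: fault, frames (0 1 5 4)
0: hit
5: hit
0: hit
3: fault, evict 1, frames (4 5 0 3)
5: hit
9: fault, evict 4, frames (0 3 5 9)
3: hit
7: fault, evict 0, frames (5 9 3 7)
9: hit
3: hit
4: fault, evict 5, frames (7 9 3 4)
Hits: 8 of 16 references → 8/16 = 0.5000.

0.50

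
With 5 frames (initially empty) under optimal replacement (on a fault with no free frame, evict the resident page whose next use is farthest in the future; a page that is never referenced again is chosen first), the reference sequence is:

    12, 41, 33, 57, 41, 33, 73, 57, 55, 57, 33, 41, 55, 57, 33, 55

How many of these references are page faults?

6

12: miss, frames (12)
41: miss, frames (12 41)
33: miss, frames (12 41 33)
57: miss, frames (12 41 33 57)
41: hit
33: hit
73: miss, frames (12 41 33 57 73)
57: hit
55: miss, evict 73, frames (12 41 33 57 55)
57: hit
33: hit
41: hit
55: hit
57: hit
33: hit
55: hit
Page faults: 6.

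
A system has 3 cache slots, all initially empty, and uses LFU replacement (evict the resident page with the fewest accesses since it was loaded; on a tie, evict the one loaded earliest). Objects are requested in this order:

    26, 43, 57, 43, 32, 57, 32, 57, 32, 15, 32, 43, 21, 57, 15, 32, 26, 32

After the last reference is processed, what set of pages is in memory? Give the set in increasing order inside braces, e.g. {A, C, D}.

26: miss, frames [26]
43: miss, frames [26, 43]
57: miss, frames [26, 43, 57]
43: hit
32: miss, evict 26, frames [43, 57, 32]
57: hit
32: hit
57: hit
32: hit
15: miss, evict 43, frames [57, 32, 15]
32: hit
43: miss, evict 15, frames [57, 32, 43]
21: miss, evict 43, frames [57, 32, 21]
57: hit
15: miss, evict 21, frames [57, 32, 15]
32: hit
26: miss, evict 15, frames [57, 32, 26]
32: hit

{26, 32, 57}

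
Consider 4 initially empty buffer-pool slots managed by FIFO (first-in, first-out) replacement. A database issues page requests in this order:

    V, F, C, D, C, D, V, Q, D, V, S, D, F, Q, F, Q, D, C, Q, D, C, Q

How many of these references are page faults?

11

V: miss, frames [V]
F: miss, frames [V, F]
C: miss, frames [V, F, C]
D: miss, frames [V, F, C, D]
C: hit
D: hit
V: hit
Q: miss, evict V, frames [F, C, D, Q]
D: hit
V: miss, evict F, frames [C, D, Q, V]
S: miss, evict C, frames [D, Q, V, S]
D: hit
F: miss, evict D, frames [Q, V, S, F]
Q: hit
F: hit
Q: hit
D: miss, evict Q, frames [V, S, F, D]
C: miss, evict V, frames [S, F, D, C]
Q: miss, evict S, frames [F, D, C, Q]
D: hit
C: hit
Q: hit
Page faults: 11.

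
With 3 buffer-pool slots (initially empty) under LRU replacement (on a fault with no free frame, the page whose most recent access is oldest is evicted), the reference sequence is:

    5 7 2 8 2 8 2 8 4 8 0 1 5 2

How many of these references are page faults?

5 -> miss, frames [5]
7 -> miss, frames [5, 7]
2 -> miss, frames [5, 7, 2]
8 -> miss, evict 5, frames [7, 2, 8]
2 -> hit
8 -> hit
2 -> hit
8 -> hit
4 -> miss, evict 7, frames [2, 8, 4]
8 -> hit
0 -> miss, evict 2, frames [4, 8, 0]
1 -> miss, evict 4, frames [8, 0, 1]
5 -> miss, evict 8, frames [0, 1, 5]
2 -> miss, evict 0, frames [1, 5, 2]
Page faults: 9.

9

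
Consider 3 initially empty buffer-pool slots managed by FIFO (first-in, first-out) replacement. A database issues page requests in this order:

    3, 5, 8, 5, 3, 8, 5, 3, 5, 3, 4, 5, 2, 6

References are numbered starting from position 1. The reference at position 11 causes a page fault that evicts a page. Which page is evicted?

3

pos 1: 3 → miss, frames {3}
pos 2: 5 → miss, frames {3,5}
pos 3: 8 → miss, frames {3,5,8}
pos 4: 5 → hit
pos 5: 3 → hit
pos 6: 8 → hit
pos 7: 5 → hit
pos 8: 3 → hit
pos 9: 5 → hit
pos 10: 3 → hit
pos 11: 4 → miss, evict 3, frames {5,8,4}
At position 11, page 3 is evicted.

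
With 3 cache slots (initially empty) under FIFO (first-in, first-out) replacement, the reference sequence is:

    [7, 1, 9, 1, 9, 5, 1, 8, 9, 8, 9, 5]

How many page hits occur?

7

7: miss, frames [7]
1: miss, frames [7, 1]
9: miss, frames [7, 1, 9]
1: hit
9: hit
5: miss, evict 7, frames [1, 9, 5]
1: hit
8: miss, evict 1, frames [9, 5, 8]
9: hit
8: hit
9: hit
5: hit
Hits: 7.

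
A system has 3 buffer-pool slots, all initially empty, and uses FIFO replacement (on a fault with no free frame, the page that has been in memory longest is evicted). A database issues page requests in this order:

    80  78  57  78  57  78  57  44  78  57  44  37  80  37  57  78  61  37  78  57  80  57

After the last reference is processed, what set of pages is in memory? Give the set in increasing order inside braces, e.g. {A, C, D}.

80: miss, frames {80}
78: miss, frames {80,78}
57: miss, frames {80,78,57}
78: hit
57: hit
78: hit
57: hit
44: miss, evict 80, frames {78,57,44}
78: hit
57: hit
44: hit
37: miss, evict 78, frames {57,44,37}
80: miss, evict 57, frames {44,37,80}
37: hit
57: miss, evict 44, frames {37,80,57}
78: miss, evict 37, frames {80,57,78}
61: miss, evict 80, frames {57,78,61}
37: miss, evict 57, frames {78,61,37}
78: hit
57: miss, evict 78, frames {61,37,57}
80: miss, evict 61, frames {37,57,80}
57: hit

{37, 57, 80}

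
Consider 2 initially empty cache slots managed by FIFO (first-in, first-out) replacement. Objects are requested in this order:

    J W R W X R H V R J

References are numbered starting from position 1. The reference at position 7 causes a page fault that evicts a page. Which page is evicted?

pos 1: J -> miss, frames [J]
pos 2: W -> miss, frames [J, W]
pos 3: R -> miss, evict J, frames [W, R]
pos 4: W -> hit
pos 5: X -> miss, evict W, frames [R, X]
pos 6: R -> hit
pos 7: H -> miss, evict R, frames [X, H]
At position 7, page R is evicted.

R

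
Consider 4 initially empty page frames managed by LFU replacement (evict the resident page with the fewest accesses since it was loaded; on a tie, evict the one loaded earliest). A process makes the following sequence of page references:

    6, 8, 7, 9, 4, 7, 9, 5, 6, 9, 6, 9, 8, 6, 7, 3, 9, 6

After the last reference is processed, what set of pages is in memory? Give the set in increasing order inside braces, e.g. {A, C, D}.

{3, 6, 7, 9}

6 -> fault, frames {6}
8 -> fault, frames {6,8}
7 -> fault, frames {6,8,7}
9 -> fault, frames {6,8,7,9}
4 -> fault, evict 6, frames {8,7,9,4}
7 -> hit
9 -> hit
5 -> fault, evict 8, frames {7,9,4,5}
6 -> fault, evict 4, frames {7,9,5,6}
9 -> hit
6 -> hit
9 -> hit
8 -> fault, evict 5, frames {7,9,6,8}
6 -> hit
7 -> hit
3 -> fault, evict 8, frames {7,9,6,3}
9 -> hit
6 -> hit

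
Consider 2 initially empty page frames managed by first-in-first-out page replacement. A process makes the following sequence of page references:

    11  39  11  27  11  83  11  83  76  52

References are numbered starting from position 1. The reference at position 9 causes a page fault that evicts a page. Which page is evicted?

pos 1: 11 -> fault, frames [11]
pos 2: 39 -> fault, frames [11, 39]
pos 3: 11 -> hit
pos 4: 27 -> fault, evict 11, frames [39, 27]
pos 5: 11 -> fault, evict 39, frames [27, 11]
pos 6: 83 -> fault, evict 27, frames [11, 83]
pos 7: 11 -> hit
pos 8: 83 -> hit
pos 9: 76 -> fault, evict 11, frames [83, 76]
At position 9, page 11 is evicted.

11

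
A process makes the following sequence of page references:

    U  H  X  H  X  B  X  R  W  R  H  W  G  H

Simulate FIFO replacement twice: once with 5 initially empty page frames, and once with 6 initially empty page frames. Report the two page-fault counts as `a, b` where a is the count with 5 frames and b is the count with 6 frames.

8, 7

5 frames: F F F . . F . F F . . . F F → 8 faults.
6 frames: F F F . . F . F F . . . F . → 7 faults.
7 < 8: adding a frame reduced faults, as is typical.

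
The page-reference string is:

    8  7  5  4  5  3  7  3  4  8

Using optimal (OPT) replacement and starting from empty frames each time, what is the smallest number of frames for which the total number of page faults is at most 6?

3

f=1: 10 faults
f=2: 8 faults
f=3: 6 faults
f=4: 5 faults
f=5: 5 faults
Smallest f with faults ≤ 6 is 3.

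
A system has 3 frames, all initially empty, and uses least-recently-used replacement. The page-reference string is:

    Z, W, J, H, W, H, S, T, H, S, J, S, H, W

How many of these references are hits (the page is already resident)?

Z -> fault, frames (Z)
W -> fault, frames (Z W)
J -> fault, frames (Z W J)
H -> fault, evict Z, frames (W J H)
W -> hit
H -> hit
S -> fault, evict J, frames (W H S)
T -> fault, evict W, frames (H S T)
H -> hit
S -> hit
J -> fault, evict T, frames (H S J)
S -> hit
H -> hit
W -> fault, evict J, frames (S H W)
Hits: 6.

6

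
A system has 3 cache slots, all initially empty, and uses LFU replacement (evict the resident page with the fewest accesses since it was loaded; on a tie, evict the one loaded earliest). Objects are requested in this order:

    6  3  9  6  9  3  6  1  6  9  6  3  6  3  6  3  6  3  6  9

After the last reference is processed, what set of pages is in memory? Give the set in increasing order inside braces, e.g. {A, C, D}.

{3, 6, 9}

6: fault, frames {6}
3: fault, frames {6,3}
9: fault, frames {6,3,9}
6: hit
9: hit
3: hit
6: hit
1: fault, evict 3, frames {6,9,1}
6: hit
9: hit
6: hit
3: fault, evict 1, frames {6,9,3}
6: hit
3: hit
6: hit
3: hit
6: hit
3: hit
6: hit
9: hit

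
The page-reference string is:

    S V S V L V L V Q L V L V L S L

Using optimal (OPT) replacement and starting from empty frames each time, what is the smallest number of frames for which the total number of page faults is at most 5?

3

f=1: 16 faults
f=2: 6 faults
f=3: 5 faults
f=4: 4 faults
Smallest f with faults ≤ 5 is 3.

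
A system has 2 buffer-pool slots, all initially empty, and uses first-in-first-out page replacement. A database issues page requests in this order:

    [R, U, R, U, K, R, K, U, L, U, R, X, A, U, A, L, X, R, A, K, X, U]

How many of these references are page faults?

R → fault, frames (R)
U → fault, frames (R U)
R → hit
U → hit
K → fault, evict R, frames (U K)
R → fault, evict U, frames (K R)
K → hit
U → fault, evict K, frames (R U)
L → fault, evict R, frames (U L)
U → hit
R → fault, evict U, frames (L R)
X → fault, evict L, frames (R X)
A → fault, evict R, frames (X A)
U → fault, evict X, frames (A U)
A → hit
L → fault, evict A, frames (U L)
X → fault, evict U, frames (L X)
R → fault, evict L, frames (X R)
A → fault, evict X, frames (R A)
K → fault, evict R, frames (A K)
X → fault, evict A, frames (K X)
U → fault, evict K, frames (X U)
Page faults: 17.

17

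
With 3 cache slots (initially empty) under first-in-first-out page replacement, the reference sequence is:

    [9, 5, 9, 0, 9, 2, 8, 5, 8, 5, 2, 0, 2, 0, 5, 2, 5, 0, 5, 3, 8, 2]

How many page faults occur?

9 -> fault, frames [9]
5 -> fault, frames [9, 5]
9 -> hit
0 -> fault, frames [9, 5, 0]
9 -> hit
2 -> fault, evict 9, frames [5, 0, 2]
8 -> fault, evict 5, frames [0, 2, 8]
5 -> fault, evict 0, frames [2, 8, 5]
8 -> hit
5 -> hit
2 -> hit
0 -> fault, evict 2, frames [8, 5, 0]
2 -> fault, evict 8, frames [5, 0, 2]
0 -> hit
5 -> hit
2 -> hit
5 -> hit
0 -> hit
5 -> hit
3 -> fault, evict 5, frames [0, 2, 3]
8 -> fault, evict 0, frames [2, 3, 8]
2 -> hit
Page faults: 10.

10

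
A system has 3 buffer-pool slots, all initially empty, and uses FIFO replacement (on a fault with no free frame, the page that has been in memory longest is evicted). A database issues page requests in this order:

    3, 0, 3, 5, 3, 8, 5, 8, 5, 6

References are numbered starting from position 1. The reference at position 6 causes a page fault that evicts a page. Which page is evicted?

3

pos 1: 3 → miss, frames (3)
pos 2: 0 → miss, frames (3 0)
pos 3: 3 → hit
pos 4: 5 → miss, frames (3 0 5)
pos 5: 3 → hit
pos 6: 8 → miss, evict 3, frames (0 5 8)
At position 6, page 3 is evicted.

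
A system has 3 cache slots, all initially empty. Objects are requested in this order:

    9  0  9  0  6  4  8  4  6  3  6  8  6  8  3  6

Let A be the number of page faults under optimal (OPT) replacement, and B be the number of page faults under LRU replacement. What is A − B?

Under OPT: F F . . F F F . . F . . . . . . → 6 faults.
Under LRU: F F . . F F F . . F . F . . . . → 7 faults.
A − B = 6 − 7 = -1.

-1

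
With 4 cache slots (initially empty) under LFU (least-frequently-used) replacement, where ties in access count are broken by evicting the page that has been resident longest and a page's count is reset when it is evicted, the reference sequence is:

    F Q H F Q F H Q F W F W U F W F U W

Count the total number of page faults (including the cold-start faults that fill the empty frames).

F → fault, frames (F)
Q → fault, frames (F Q)
H → fault, frames (F Q H)
F → hit
Q → hit
F → hit
H → hit
Q → hit
F → hit
W → fault, frames (F Q H W)
F → hit
W → hit
U → fault, evict H, frames (F Q W U)
F → hit
W → hit
F → hit
U → hit
W → hit
Page faults: 5.

5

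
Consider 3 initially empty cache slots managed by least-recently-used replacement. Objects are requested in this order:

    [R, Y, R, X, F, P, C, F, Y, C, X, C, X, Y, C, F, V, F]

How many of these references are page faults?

10

R: fault, frames (R)
Y: fault, frames (R Y)
R: hit
X: fault, frames (Y R X)
F: fault, evict Y, frames (R X F)
P: fault, evict R, frames (X F P)
C: fault, evict X, frames (F P C)
F: hit
Y: fault, evict P, frames (C F Y)
C: hit
X: fault, evict F, frames (Y C X)
C: hit
X: hit
Y: hit
C: hit
F: fault, evict X, frames (Y C F)
V: fault, evict Y, frames (C F V)
F: hit
Page faults: 10.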